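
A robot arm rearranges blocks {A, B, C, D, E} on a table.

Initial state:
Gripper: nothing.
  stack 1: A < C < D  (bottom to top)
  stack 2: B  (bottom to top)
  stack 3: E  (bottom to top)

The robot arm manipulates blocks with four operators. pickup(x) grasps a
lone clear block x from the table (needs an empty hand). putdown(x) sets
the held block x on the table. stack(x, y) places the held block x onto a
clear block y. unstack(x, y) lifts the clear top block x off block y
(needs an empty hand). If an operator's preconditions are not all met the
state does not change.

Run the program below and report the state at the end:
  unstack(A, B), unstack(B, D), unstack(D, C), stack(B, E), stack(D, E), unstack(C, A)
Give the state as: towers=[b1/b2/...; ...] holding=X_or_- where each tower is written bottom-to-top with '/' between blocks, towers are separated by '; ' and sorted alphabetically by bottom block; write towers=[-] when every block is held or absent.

towers=[A; B; E/D] holding=C

step 1 (unstack(A, B)) [no-op]: towers=[A/C/D; B; E] holding=-
step 2 (unstack(B, D)) [no-op]: towers=[A/C/D; B; E] holding=-
step 3 (unstack(D, C)): towers=[A/C; B; E] holding=D
step 4 (stack(B, E)) [no-op]: towers=[A/C; B; E] holding=D
step 5 (stack(D, E)): towers=[A/C; B; E/D] holding=-
step 6 (unstack(C, A)): towers=[A; B; E/D] holding=C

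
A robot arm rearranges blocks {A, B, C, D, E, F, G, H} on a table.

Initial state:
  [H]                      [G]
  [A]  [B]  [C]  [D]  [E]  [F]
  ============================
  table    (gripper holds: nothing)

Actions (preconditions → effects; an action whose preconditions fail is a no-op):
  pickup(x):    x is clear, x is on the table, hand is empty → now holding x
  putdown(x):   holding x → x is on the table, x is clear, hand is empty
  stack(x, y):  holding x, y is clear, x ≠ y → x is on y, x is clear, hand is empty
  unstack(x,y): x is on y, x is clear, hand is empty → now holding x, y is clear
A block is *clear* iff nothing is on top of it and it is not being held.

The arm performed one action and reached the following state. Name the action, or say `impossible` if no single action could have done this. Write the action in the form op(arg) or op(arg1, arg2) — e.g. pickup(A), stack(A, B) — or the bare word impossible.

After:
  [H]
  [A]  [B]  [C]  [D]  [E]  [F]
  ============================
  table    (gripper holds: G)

target: towers=[A/H; B; C; D; E; F] holding=G
     unstack(G, F) → towers=[A/H; B; C; D; E; F] holding=G  ← match
         pickup(E) → towers=[A/H; B; C; D; F/G] holding=E
     unstack(H, A) → towers=[A; B; C; D; E; F/G] holding=H
         pickup(B) → towers=[A/H; C; D; E; F/G] holding=B
         pickup(D) → towers=[A/H; B; C; E; F/G] holding=D
         pickup(C) → towers=[A/H; B; D; E; F/G] holding=C

unstack(G, F)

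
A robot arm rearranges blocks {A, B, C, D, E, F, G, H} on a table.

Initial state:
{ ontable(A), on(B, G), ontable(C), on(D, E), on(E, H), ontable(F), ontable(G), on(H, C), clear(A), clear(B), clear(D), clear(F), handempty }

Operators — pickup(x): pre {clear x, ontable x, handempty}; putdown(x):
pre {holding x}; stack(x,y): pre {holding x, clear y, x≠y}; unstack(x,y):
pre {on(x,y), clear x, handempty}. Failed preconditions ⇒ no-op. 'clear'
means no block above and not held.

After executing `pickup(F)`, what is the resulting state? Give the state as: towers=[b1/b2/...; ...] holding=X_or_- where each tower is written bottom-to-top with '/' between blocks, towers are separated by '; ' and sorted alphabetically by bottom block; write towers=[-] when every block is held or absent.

towers=[A; C/H/E/D; G/B] holding=F

before: towers=[A; C/H/E/D; F; G/B] holding=-
pre[pickup(F)]: clear(F) ok, ontable(F) ok, handempty ok
all met → apply pickup(F)
after:  towers=[A; C/H/E/D; G/B] holding=F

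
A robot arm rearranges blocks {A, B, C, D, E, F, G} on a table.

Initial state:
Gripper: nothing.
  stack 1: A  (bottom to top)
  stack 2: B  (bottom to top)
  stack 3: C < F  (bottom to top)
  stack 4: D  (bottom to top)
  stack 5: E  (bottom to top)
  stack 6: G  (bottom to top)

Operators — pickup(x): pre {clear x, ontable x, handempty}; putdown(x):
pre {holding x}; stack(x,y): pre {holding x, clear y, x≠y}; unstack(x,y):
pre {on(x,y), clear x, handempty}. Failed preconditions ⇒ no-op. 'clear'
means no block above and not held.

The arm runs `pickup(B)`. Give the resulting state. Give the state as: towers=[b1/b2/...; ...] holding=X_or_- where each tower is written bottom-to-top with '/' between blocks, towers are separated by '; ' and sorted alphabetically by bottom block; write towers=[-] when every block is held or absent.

before: towers=[A; B; C/F; D; E; G] holding=-
pre[pickup(B)]: clear(B) ok, ontable(B) ok, handempty ok
all met → apply pickup(B)
after:  towers=[A; C/F; D; E; G] holding=B

towers=[A; C/F; D; E; G] holding=B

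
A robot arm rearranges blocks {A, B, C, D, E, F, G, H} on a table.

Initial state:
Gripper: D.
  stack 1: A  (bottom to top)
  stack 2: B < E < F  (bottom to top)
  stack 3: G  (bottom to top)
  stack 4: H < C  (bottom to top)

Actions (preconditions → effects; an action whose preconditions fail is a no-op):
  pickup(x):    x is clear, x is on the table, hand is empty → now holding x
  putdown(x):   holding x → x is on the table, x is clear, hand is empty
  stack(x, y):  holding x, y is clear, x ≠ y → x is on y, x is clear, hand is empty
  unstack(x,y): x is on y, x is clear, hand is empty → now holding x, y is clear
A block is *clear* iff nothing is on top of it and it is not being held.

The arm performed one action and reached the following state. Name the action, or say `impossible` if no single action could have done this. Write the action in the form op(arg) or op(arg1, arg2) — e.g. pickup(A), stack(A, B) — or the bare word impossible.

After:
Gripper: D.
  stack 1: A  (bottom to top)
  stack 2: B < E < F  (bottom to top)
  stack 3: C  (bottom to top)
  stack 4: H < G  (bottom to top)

target: towers=[A; B/E/F; C; H/G] holding=D
        putdown(D) → towers=[A; B/E/F; D; G; H/C] holding=-
       stack(D, G) → towers=[A; B/E/F; G/D; H/C] holding=-
       stack(D, A) → towers=[A/D; B/E/F; G; H/C] holding=-
       stack(D, F) → towers=[A; B/E/F/D; G; H/C] holding=-
       stack(D, C) → towers=[A; B/E/F; G; H/C/D] holding=-
none of the 5 applicable actions match → impossible

impossible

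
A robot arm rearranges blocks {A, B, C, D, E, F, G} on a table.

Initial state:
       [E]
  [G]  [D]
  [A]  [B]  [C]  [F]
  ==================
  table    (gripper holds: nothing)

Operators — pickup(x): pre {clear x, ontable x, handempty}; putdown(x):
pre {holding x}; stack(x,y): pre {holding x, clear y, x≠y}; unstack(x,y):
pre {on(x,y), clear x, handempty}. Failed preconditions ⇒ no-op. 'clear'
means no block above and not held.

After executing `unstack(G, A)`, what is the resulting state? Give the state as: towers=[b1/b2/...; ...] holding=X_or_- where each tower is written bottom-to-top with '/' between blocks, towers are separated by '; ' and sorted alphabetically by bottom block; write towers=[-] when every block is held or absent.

towers=[A; B/D/E; C; F] holding=G

before: towers=[A/G; B/D/E; C; F] holding=-
pre[unstack(G, A)]: on(G,A) yes, clear(G) yes, handempty yes
all met → apply unstack(G, A)
after:  towers=[A; B/D/E; C; F] holding=G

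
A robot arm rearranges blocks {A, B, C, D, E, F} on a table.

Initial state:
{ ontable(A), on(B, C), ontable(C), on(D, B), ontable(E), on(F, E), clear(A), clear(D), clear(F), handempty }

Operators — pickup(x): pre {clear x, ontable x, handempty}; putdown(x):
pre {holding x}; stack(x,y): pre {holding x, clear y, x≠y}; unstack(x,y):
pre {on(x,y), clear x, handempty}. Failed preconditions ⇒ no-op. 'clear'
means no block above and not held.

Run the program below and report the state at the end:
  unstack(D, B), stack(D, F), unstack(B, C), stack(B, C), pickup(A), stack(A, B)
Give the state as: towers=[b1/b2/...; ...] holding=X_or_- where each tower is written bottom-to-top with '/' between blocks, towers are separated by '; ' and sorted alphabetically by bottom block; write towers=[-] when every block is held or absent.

step 1 (unstack(D, B)): towers=[A; C/B; E/F] holding=D
step 2 (stack(D, F)): towers=[A; C/B; E/F/D] holding=-
step 3 (unstack(B, C)): towers=[A; C; E/F/D] holding=B
step 4 (stack(B, C)): towers=[A; C/B; E/F/D] holding=-
step 5 (pickup(A)): towers=[C/B; E/F/D] holding=A
step 6 (stack(A, B)): towers=[C/B/A; E/F/D] holding=-

towers=[C/B/A; E/F/D] holding=-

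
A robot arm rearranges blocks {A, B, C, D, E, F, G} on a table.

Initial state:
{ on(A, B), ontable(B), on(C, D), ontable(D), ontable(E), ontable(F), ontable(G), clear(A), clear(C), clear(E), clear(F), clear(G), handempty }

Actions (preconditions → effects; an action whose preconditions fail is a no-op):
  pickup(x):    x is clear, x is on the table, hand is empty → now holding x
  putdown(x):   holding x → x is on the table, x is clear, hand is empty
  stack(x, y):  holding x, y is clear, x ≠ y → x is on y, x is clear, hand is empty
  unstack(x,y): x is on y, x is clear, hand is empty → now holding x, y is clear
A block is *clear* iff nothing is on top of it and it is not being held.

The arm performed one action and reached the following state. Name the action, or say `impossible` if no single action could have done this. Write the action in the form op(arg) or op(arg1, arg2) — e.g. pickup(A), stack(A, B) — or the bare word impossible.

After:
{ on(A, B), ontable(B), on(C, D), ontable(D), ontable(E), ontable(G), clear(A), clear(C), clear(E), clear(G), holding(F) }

pickup(F)

target: towers=[B/A; D/C; E; G] holding=F
         pickup(F) → towers=[B/A; D/C; E; G] holding=F  ← match
         pickup(G) → towers=[B/A; D/C; E; F] holding=G
     unstack(A, B) → towers=[B; D/C; E; F; G] holding=A
         pickup(E) → towers=[B/A; D/C; F; G] holding=E
     unstack(C, D) → towers=[B/A; D; E; F; G] holding=C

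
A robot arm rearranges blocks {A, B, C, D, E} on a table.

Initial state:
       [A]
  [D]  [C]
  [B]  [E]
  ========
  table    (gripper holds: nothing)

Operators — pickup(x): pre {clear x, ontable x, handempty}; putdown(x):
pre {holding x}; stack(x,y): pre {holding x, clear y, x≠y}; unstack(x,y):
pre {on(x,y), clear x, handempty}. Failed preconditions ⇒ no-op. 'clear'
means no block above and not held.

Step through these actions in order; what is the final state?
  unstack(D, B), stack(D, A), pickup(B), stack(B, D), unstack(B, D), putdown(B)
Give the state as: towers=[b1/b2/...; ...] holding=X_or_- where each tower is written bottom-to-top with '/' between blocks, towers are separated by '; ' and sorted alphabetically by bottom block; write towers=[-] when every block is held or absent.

step 1 (unstack(D, B)): towers=[B; E/C/A] holding=D
step 2 (stack(D, A)): towers=[B; E/C/A/D] holding=-
step 3 (pickup(B)): towers=[E/C/A/D] holding=B
step 4 (stack(B, D)): towers=[E/C/A/D/B] holding=-
step 5 (unstack(B, D)): towers=[E/C/A/D] holding=B
step 6 (putdown(B)): towers=[B; E/C/A/D] holding=-

towers=[B; E/C/A/D] holding=-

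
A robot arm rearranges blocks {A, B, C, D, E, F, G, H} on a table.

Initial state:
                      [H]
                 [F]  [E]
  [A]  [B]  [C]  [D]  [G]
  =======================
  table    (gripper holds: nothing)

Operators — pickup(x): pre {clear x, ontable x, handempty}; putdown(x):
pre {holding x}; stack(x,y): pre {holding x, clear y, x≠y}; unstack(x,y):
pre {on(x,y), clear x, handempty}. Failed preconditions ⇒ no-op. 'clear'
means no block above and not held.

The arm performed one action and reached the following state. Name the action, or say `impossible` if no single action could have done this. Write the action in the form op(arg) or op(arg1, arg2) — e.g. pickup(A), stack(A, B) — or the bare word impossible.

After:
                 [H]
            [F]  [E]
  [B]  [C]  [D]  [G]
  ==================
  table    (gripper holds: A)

pickup(A)

target: towers=[B; C; D/F; G/E/H] holding=A
         pickup(A) → towers=[B; C; D/F; G/E/H] holding=A  ← match
     unstack(H, E) → towers=[A; B; C; D/F; G/E] holding=H
         pickup(B) → towers=[A; C; D/F; G/E/H] holding=B
     unstack(F, D) → towers=[A; B; C; D; G/E/H] holding=F
         pickup(C) → towers=[A; B; D/F; G/E/H] holding=C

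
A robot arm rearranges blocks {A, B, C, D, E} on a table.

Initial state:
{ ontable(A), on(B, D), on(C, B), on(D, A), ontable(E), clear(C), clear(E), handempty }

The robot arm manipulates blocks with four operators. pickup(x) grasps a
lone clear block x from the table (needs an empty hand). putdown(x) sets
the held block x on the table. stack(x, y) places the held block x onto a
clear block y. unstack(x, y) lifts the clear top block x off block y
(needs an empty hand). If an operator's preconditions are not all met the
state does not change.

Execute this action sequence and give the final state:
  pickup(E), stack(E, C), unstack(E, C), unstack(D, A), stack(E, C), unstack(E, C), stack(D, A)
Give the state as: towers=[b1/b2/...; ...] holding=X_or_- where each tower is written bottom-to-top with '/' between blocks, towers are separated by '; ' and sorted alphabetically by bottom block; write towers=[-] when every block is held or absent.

towers=[A/D/B/C] holding=E

step 1 (pickup(E)): towers=[A/D/B/C] holding=E
step 2 (stack(E, C)): towers=[A/D/B/C/E] holding=-
step 3 (unstack(E, C)): towers=[A/D/B/C] holding=E
step 4 (unstack(D, A)) [no-op]: towers=[A/D/B/C] holding=E
step 5 (stack(E, C)): towers=[A/D/B/C/E] holding=-
step 6 (unstack(E, C)): towers=[A/D/B/C] holding=E
step 7 (stack(D, A)) [no-op]: towers=[A/D/B/C] holding=E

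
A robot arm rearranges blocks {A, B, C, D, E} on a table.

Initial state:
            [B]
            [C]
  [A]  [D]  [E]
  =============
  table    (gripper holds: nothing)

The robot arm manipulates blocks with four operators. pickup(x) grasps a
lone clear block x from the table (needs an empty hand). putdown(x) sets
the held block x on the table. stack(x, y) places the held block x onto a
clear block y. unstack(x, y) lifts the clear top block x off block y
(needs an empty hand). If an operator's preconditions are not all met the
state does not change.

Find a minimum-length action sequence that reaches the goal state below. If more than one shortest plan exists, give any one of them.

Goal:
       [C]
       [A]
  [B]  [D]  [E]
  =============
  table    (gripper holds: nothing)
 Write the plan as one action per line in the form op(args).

unstack(B, C)
putdown(B)
pickup(A)
stack(A, D)
unstack(C, E)
stack(C, A)

step 1 (unstack(B, C)): towers=[A; D; E/C] holding=B
step 2 (putdown(B)): towers=[A; B; D; E/C] holding=-
step 3 (pickup(A)): towers=[B; D; E/C] holding=A
step 4 (stack(A, D)): towers=[B; D/A; E/C] holding=-
step 5 (unstack(C, E)): towers=[B; D/A; E] holding=C
step 6 (stack(C, A)): towers=[B; D/A/C; E] holding=-
goal check: towers=[B; D/A/C; E] holding=- — reached (length 6, optimal by BFS)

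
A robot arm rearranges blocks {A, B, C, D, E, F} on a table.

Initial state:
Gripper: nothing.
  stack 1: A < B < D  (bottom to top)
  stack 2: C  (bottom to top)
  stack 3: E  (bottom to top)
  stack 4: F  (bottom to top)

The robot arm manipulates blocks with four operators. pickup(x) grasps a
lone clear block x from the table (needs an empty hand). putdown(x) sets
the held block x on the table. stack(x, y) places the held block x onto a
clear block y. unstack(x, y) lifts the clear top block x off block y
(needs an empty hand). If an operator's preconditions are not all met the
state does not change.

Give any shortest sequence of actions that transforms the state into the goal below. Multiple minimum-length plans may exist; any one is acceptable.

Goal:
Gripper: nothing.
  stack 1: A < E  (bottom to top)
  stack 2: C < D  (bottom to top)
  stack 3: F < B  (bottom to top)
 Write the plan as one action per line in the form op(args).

unstack(D, B)
stack(D, C)
unstack(B, A)
stack(B, F)
pickup(E)
stack(E, A)

step 1 (unstack(D, B)): towers=[A/B; C; E; F] holding=D
step 2 (stack(D, C)): towers=[A/B; C/D; E; F] holding=-
step 3 (unstack(B, A)): towers=[A; C/D; E; F] holding=B
step 4 (stack(B, F)): towers=[A; C/D; E; F/B] holding=-
step 5 (pickup(E)): towers=[A; C/D; F/B] holding=E
step 6 (stack(E, A)): towers=[A/E; C/D; F/B] holding=-
goal check: towers=[A/E; C/D; F/B] holding=- — reached (length 6, optimal by BFS)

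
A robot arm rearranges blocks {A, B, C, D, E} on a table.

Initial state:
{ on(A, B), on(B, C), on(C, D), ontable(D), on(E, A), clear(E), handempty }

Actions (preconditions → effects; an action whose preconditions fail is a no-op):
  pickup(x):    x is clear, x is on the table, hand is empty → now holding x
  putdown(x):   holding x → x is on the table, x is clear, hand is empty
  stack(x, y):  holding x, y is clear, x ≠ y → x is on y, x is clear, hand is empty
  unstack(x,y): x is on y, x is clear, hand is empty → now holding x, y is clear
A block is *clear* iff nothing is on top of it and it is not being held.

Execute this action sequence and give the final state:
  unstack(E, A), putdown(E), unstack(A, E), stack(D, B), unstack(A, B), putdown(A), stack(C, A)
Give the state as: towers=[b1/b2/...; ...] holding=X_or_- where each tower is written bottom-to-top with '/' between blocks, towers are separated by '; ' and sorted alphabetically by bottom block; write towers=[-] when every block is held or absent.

towers=[A; D/C/B; E] holding=-

step 1 (unstack(E, A)): towers=[D/C/B/A] holding=E
step 2 (putdown(E)): towers=[D/C/B/A; E] holding=-
step 3 (unstack(A, E)) [no-op]: towers=[D/C/B/A; E] holding=-
step 4 (stack(D, B)) [no-op]: towers=[D/C/B/A; E] holding=-
step 5 (unstack(A, B)): towers=[D/C/B; E] holding=A
step 6 (putdown(A)): towers=[A; D/C/B; E] holding=-
step 7 (stack(C, A)) [no-op]: towers=[A; D/C/B; E] holding=-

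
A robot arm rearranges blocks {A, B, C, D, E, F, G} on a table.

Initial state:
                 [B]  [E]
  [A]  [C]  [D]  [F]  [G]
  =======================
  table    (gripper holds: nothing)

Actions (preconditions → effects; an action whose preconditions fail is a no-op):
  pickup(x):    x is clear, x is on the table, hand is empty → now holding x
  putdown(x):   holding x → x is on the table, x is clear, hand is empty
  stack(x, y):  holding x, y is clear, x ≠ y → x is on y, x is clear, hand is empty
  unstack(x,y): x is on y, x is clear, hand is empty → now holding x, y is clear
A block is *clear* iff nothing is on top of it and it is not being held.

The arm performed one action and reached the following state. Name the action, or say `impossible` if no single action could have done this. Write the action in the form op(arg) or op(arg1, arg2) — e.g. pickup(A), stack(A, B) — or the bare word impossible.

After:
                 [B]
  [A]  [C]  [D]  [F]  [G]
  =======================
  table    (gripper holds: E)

unstack(E, G)

target: towers=[A; C; D; F/B; G] holding=E
     unstack(B, F) → towers=[A; C; D; F; G/E] holding=B
         pickup(D) → towers=[A; C; F/B; G/E] holding=D
         pickup(A) → towers=[C; D; F/B; G/E] holding=A
     unstack(E, G) → towers=[A; C; D; F/B; G] holding=E  ← match
         pickup(C) → towers=[A; D; F/B; G/E] holding=C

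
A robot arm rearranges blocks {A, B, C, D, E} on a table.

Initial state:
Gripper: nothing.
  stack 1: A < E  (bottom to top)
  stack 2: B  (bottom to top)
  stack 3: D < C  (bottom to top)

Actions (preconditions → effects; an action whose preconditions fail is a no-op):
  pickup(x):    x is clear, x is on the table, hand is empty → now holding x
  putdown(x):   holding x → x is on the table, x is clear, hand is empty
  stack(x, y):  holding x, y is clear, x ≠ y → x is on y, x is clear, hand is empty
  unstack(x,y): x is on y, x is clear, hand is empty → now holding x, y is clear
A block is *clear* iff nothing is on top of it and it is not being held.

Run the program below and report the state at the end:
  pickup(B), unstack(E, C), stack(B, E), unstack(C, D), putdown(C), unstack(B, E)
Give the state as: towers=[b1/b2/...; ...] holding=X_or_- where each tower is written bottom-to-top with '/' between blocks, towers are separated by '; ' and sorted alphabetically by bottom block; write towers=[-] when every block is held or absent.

towers=[A/E; C; D] holding=B

step 1 (pickup(B)): towers=[A/E; D/C] holding=B
step 2 (unstack(E, C)) [no-op]: towers=[A/E; D/C] holding=B
step 3 (stack(B, E)): towers=[A/E/B; D/C] holding=-
step 4 (unstack(C, D)): towers=[A/E/B; D] holding=C
step 5 (putdown(C)): towers=[A/E/B; C; D] holding=-
step 6 (unstack(B, E)): towers=[A/E; C; D] holding=B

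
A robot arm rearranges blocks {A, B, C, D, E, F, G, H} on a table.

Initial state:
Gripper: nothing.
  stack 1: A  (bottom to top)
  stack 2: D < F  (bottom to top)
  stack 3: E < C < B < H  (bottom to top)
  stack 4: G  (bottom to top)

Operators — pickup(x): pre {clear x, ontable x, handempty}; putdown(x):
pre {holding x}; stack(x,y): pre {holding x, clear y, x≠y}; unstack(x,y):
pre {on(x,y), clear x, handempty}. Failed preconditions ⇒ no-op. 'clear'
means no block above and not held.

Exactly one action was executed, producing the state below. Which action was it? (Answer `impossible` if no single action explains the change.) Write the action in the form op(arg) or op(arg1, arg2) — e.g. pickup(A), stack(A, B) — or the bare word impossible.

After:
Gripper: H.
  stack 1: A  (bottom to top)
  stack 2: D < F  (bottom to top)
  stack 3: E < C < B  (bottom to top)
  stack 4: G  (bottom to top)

target: towers=[A; D/F; E/C/B; G] holding=H
         pickup(G) → towers=[A; D/F; E/C/B/H] holding=G
         pickup(A) → towers=[D/F; E/C/B/H; G] holding=A
     unstack(H, B) → towers=[A; D/F; E/C/B; G] holding=H  ← match
     unstack(F, D) → towers=[A; D; E/C/B/H; G] holding=F

unstack(H, B)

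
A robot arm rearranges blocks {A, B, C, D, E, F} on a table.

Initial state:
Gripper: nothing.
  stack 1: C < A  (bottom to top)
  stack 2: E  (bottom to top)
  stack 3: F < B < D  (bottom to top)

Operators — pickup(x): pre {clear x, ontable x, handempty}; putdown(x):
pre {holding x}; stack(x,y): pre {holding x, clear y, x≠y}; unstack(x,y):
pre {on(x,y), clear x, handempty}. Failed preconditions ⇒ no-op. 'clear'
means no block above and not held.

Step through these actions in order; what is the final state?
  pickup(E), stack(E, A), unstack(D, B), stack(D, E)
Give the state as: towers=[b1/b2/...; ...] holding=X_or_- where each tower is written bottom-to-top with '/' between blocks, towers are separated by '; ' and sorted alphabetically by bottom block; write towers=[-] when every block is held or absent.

towers=[C/A/E/D; F/B] holding=-

step 1 (pickup(E)): towers=[C/A; F/B/D] holding=E
step 2 (stack(E, A)): towers=[C/A/E; F/B/D] holding=-
step 3 (unstack(D, B)): towers=[C/A/E; F/B] holding=D
step 4 (stack(D, E)): towers=[C/A/E/D; F/B] holding=-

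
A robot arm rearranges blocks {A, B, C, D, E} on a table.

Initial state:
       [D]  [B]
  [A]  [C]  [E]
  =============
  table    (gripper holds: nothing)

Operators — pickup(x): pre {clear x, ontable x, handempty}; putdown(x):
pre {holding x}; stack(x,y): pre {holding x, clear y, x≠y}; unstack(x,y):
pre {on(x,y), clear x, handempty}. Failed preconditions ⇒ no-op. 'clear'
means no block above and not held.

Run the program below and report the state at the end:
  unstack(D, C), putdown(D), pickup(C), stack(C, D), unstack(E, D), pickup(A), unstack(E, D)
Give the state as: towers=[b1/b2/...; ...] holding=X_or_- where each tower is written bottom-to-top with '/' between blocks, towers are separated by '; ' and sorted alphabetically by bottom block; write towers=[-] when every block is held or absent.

step 1 (unstack(D, C)): towers=[A; C; E/B] holding=D
step 2 (putdown(D)): towers=[A; C; D; E/B] holding=-
step 3 (pickup(C)): towers=[A; D; E/B] holding=C
step 4 (stack(C, D)): towers=[A; D/C; E/B] holding=-
step 5 (unstack(E, D)) [no-op]: towers=[A; D/C; E/B] holding=-
step 6 (pickup(A)): towers=[D/C; E/B] holding=A
step 7 (unstack(E, D)) [no-op]: towers=[D/C; E/B] holding=A

towers=[D/C; E/B] holding=A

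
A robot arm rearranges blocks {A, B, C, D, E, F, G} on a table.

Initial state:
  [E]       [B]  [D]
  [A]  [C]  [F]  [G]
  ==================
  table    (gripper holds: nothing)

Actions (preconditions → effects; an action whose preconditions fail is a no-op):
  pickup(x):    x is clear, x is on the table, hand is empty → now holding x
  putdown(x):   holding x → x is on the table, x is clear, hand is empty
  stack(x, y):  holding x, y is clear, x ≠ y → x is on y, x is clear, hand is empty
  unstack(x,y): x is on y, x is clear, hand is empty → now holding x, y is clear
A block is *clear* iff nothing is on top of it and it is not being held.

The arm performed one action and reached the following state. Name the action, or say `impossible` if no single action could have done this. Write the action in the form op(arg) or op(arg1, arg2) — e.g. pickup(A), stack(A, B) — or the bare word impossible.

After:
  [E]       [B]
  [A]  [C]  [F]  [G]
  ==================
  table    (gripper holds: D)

unstack(D, G)

target: towers=[A/E; C; F/B; G] holding=D
     unstack(B, F) → towers=[A/E; C; F; G/D] holding=B
     unstack(D, G) → towers=[A/E; C; F/B; G] holding=D  ← match
     unstack(E, A) → towers=[A; C; F/B; G/D] holding=E
         pickup(C) → towers=[A/E; F/B; G/D] holding=C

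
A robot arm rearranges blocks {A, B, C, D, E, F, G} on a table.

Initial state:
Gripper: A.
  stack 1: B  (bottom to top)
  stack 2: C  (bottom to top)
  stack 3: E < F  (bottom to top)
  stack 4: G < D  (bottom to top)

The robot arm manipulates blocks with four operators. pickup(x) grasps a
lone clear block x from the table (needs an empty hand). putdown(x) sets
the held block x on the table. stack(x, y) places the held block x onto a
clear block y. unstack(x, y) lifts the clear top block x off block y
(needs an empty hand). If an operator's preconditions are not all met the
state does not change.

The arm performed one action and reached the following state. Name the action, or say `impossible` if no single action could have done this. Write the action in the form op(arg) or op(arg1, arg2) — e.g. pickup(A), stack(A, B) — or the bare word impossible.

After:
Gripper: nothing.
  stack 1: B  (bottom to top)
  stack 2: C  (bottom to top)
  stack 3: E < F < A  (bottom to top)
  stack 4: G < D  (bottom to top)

target: towers=[B; C; E/F/A; G/D] holding=-
        putdown(A) → towers=[A; B; C; E/F; G/D] holding=-
       stack(A, B) → towers=[B/A; C; E/F; G/D] holding=-
       stack(A, F) → towers=[B; C; E/F/A; G/D] holding=-  ← match
       stack(A, D) → towers=[B; C; E/F; G/D/A] holding=-
       stack(A, C) → towers=[B; C/A; E/F; G/D] holding=-

stack(A, F)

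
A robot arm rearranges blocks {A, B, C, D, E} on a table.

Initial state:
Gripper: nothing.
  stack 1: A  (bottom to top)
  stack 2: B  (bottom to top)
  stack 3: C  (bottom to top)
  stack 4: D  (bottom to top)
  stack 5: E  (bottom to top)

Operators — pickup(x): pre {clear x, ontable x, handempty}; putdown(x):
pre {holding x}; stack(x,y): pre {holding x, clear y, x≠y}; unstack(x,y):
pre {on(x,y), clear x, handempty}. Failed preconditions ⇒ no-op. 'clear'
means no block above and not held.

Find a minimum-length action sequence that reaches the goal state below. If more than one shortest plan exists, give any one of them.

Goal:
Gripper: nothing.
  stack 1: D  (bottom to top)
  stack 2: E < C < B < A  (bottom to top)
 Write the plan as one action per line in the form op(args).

pickup(C)
stack(C, E)
pickup(B)
stack(B, C)
pickup(A)
stack(A, B)

step 1 (pickup(C)): towers=[A; B; D; E] holding=C
step 2 (stack(C, E)): towers=[A; B; D; E/C] holding=-
step 3 (pickup(B)): towers=[A; D; E/C] holding=B
step 4 (stack(B, C)): towers=[A; D; E/C/B] holding=-
step 5 (pickup(A)): towers=[D; E/C/B] holding=A
step 6 (stack(A, B)): towers=[D; E/C/B/A] holding=-
goal check: towers=[D; E/C/B/A] holding=- — reached (length 6, optimal by BFS)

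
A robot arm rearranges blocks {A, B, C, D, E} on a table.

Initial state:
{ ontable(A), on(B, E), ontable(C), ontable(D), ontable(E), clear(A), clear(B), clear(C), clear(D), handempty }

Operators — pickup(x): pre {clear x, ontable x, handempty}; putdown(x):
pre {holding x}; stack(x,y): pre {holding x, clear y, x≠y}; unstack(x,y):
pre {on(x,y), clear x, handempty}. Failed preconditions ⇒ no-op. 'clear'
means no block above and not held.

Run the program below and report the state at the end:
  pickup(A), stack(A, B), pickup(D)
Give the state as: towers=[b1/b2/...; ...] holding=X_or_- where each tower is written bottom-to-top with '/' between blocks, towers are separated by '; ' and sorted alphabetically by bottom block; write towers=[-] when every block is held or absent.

towers=[C; E/B/A] holding=D

step 1 (pickup(A)): towers=[C; D; E/B] holding=A
step 2 (stack(A, B)): towers=[C; D; E/B/A] holding=-
step 3 (pickup(D)): towers=[C; E/B/A] holding=D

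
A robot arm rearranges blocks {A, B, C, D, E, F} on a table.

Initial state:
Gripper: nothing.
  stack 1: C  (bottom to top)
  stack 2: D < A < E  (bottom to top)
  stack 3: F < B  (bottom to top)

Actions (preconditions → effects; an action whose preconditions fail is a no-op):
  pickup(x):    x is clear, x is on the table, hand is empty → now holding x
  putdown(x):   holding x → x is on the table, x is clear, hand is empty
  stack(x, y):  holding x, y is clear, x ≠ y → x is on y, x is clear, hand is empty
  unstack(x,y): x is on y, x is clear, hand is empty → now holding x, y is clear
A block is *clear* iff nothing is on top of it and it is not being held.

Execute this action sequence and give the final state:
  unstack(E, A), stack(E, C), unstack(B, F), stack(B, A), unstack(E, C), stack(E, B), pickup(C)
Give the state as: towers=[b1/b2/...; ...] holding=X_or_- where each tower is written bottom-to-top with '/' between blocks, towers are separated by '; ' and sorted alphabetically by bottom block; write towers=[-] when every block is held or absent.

towers=[D/A/B/E; F] holding=C

step 1 (unstack(E, A)): towers=[C; D/A; F/B] holding=E
step 2 (stack(E, C)): towers=[C/E; D/A; F/B] holding=-
step 3 (unstack(B, F)): towers=[C/E; D/A; F] holding=B
step 4 (stack(B, A)): towers=[C/E; D/A/B; F] holding=-
step 5 (unstack(E, C)): towers=[C; D/A/B; F] holding=E
step 6 (stack(E, B)): towers=[C; D/A/B/E; F] holding=-
step 7 (pickup(C)): towers=[D/A/B/E; F] holding=C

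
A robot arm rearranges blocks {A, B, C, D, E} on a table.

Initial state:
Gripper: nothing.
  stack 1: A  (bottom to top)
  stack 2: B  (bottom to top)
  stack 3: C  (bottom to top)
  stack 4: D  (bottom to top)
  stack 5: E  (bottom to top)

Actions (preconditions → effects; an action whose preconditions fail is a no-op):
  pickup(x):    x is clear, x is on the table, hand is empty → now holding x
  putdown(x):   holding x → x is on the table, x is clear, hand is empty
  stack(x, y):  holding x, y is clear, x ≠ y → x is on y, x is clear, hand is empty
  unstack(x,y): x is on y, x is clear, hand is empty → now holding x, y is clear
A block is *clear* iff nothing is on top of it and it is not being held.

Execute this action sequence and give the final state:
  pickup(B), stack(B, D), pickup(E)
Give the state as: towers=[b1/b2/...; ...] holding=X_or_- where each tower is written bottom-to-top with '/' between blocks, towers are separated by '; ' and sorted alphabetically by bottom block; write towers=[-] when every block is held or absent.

step 1 (pickup(B)): towers=[A; C; D; E] holding=B
step 2 (stack(B, D)): towers=[A; C; D/B; E] holding=-
step 3 (pickup(E)): towers=[A; C; D/B] holding=E

towers=[A; C; D/B] holding=E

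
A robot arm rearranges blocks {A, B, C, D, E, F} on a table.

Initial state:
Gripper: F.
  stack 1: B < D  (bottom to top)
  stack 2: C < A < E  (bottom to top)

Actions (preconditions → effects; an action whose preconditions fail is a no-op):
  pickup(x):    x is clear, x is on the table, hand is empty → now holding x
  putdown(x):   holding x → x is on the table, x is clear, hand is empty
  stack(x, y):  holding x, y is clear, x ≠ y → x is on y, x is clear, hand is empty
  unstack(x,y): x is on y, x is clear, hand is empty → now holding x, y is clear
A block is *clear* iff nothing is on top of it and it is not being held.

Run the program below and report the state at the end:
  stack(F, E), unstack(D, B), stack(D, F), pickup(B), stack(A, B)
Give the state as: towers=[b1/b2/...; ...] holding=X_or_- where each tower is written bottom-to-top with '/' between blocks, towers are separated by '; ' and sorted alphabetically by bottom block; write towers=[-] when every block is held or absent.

towers=[C/A/E/F/D] holding=B

step 1 (stack(F, E)): towers=[B/D; C/A/E/F] holding=-
step 2 (unstack(D, B)): towers=[B; C/A/E/F] holding=D
step 3 (stack(D, F)): towers=[B; C/A/E/F/D] holding=-
step 4 (pickup(B)): towers=[C/A/E/F/D] holding=B
step 5 (stack(A, B)) [no-op]: towers=[C/A/E/F/D] holding=B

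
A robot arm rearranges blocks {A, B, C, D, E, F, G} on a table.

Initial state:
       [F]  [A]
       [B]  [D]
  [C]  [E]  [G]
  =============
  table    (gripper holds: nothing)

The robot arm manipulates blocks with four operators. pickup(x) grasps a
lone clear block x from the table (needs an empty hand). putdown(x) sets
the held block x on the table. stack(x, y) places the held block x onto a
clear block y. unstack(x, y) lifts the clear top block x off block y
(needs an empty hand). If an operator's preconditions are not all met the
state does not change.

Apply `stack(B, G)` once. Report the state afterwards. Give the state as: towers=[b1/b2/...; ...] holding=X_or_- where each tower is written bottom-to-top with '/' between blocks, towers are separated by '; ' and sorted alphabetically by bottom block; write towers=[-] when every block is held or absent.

before: towers=[C; E/B/F; G/D/A] holding=-
pre[stack(B, G)]: holding(B) no, clear(G) no, B≠G yes
holding(B), clear(G) unmet → stack(B, G) is a no-op
after:  towers=[C; E/B/F; G/D/A] holding=-

towers=[C; E/B/F; G/D/A] holding=-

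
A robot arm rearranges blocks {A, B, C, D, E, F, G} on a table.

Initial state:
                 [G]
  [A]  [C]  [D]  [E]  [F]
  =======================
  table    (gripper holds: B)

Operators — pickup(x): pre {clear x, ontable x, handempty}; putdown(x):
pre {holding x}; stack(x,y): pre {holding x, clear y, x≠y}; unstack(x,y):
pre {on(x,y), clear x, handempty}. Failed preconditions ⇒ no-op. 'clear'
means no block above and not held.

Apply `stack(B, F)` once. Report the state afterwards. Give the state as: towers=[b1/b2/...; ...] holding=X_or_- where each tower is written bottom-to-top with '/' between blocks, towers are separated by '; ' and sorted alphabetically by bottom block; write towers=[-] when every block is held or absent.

before: towers=[A; C; D; E/G; F] holding=B
pre[stack(B, F)]: holding(B) ✓, clear(F) ✓, B≠F ✓
all met → apply stack(B, F)
after:  towers=[A; C; D; E/G; F/B] holding=-

towers=[A; C; D; E/G; F/B] holding=-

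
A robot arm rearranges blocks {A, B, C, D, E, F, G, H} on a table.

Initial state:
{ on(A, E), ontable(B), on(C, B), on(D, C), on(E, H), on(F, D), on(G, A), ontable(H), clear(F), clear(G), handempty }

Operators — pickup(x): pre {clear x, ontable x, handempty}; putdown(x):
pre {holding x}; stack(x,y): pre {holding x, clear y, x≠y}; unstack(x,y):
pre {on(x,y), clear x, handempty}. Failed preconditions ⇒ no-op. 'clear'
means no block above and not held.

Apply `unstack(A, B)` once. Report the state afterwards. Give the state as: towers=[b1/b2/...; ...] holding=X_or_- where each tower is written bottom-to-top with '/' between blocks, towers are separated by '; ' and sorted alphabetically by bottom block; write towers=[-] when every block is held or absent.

before: towers=[B/C/D/F; H/E/A/G] holding=-
pre[unstack(A, B)]: on(A,B) ✗, clear(A) ✗, handempty ✓
on(A,B), clear(A) unmet → unstack(A, B) is a no-op
after:  towers=[B/C/D/F; H/E/A/G] holding=-

towers=[B/C/D/F; H/E/A/G] holding=-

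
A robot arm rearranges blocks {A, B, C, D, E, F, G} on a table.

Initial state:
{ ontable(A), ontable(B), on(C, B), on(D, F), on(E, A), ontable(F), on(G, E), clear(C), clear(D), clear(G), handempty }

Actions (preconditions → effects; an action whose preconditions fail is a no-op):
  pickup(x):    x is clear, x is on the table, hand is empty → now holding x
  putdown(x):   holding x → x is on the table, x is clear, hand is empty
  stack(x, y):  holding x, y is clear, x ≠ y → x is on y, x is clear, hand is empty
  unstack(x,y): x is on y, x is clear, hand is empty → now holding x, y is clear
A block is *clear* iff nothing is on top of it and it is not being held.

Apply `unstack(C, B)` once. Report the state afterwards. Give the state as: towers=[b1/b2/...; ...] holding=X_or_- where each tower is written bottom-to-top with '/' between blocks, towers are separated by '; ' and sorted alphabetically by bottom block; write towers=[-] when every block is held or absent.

before: towers=[A/E/G; B/C; F/D] holding=-
pre[unstack(C, B)]: on(C,B) yes, clear(C) yes, handempty yes
all met → apply unstack(C, B)
after:  towers=[A/E/G; B; F/D] holding=C

towers=[A/E/G; B; F/D] holding=C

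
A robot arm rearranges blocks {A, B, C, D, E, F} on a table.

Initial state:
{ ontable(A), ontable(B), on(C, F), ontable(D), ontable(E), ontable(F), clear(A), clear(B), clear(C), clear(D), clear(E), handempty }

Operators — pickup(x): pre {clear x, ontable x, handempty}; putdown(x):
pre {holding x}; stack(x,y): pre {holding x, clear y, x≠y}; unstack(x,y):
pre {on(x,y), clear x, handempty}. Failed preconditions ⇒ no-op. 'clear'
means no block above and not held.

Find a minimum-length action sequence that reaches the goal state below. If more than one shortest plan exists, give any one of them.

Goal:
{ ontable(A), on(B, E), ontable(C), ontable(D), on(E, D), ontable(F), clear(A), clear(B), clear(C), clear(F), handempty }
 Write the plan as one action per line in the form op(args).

pickup(E)
stack(E, D)
pickup(B)
stack(B, E)
unstack(C, F)
putdown(C)

step 1 (pickup(E)): towers=[A; B; D; F/C] holding=E
step 2 (stack(E, D)): towers=[A; B; D/E; F/C] holding=-
step 3 (pickup(B)): towers=[A; D/E; F/C] holding=B
step 4 (stack(B, E)): towers=[A; D/E/B; F/C] holding=-
step 5 (unstack(C, F)): towers=[A; D/E/B; F] holding=C
step 6 (putdown(C)): towers=[A; C; D/E/B; F] holding=-
goal check: towers=[A; C; D/E/B; F] holding=- — reached (length 6, optimal by BFS)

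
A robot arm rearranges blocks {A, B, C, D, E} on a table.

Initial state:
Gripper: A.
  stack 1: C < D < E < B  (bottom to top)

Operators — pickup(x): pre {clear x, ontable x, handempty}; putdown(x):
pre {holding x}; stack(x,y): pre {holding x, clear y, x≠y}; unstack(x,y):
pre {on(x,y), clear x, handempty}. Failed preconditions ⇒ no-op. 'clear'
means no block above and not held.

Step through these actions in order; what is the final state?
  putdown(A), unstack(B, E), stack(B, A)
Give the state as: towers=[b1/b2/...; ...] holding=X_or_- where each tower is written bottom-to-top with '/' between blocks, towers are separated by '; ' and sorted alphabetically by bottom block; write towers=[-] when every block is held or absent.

step 1 (putdown(A)): towers=[A; C/D/E/B] holding=-
step 2 (unstack(B, E)): towers=[A; C/D/E] holding=B
step 3 (stack(B, A)): towers=[A/B; C/D/E] holding=-

towers=[A/B; C/D/E] holding=-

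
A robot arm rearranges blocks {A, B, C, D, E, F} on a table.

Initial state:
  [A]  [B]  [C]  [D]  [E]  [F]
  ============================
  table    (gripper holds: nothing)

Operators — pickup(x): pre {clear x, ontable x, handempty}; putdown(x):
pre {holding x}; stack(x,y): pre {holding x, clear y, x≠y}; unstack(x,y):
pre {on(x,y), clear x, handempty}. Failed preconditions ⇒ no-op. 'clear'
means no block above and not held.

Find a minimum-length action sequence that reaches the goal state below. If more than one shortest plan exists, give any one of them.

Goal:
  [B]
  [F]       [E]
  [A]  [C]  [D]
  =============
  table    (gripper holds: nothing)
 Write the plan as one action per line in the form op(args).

pickup(F)
stack(F, A)
pickup(B)
stack(B, F)
pickup(E)
stack(E, D)

step 1 (pickup(F)): towers=[A; B; C; D; E] holding=F
step 2 (stack(F, A)): towers=[A/F; B; C; D; E] holding=-
step 3 (pickup(B)): towers=[A/F; C; D; E] holding=B
step 4 (stack(B, F)): towers=[A/F/B; C; D; E] holding=-
step 5 (pickup(E)): towers=[A/F/B; C; D] holding=E
step 6 (stack(E, D)): towers=[A/F/B; C; D/E] holding=-
goal check: towers=[A/F/B; C; D/E] holding=- — reached (length 6, optimal by BFS)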